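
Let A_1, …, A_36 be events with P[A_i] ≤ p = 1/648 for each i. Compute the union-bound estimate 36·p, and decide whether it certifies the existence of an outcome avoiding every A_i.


Union bound: P[∪_{i=1}^{36} A_i] ≤ Σ_i P[A_i] ≤ 36·p = 36·(1/648) = 1/18.
Numerically: 1/18 ≈ 0.05556.
Is 1/18 < 1? YES.
Since P[∪ A_i] ≤ 1/18 < 1, the complement has P[∩ A_i^c] ≥ 1 − 1/18 = 17/18 > 0, so some outcome avoids every A_i.

36·p = 1/18 ≈ 0.05556; existence CERTIFIED by the union bound.


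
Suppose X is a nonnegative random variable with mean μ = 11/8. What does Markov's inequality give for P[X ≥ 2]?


μ = E[X] = 11/8, a = 2.
Markov: P[X ≥ 2] ≤ μ/a = (11/8)/2 = 11/16.
Numerically: ≈ 0.688.
(Since a = 2 > μ = 1.375, the bound 11/16 is < 1 and informative.)

P[X ≥ 2] ≤ 11/16 ≈ 0.688.


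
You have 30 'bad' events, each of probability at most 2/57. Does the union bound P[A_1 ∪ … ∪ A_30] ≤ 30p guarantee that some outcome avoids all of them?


Union bound: P[∪_{i=1}^{30} A_i] ≤ Σ_i P[A_i] ≤ 30·p = 30·(2/57) = 20/19.
Numerically: 20/19 ≈ 1.053.
Is 20/19 < 1? NO.
Since the bound 20/19 is ≥ 1, the union bound is uninformative here; it does NOT by itself certify existence.

30·p = 20/19 ≈ 1.053; existence NOT certified by the union bound.


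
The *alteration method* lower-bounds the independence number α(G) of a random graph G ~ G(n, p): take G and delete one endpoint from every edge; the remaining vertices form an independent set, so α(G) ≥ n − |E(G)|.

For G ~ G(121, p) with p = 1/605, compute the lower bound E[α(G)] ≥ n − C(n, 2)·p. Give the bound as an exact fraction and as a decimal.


E[|E(G)|] = C(121, 2)·p = 7260 · (1/605) = 12.
E[α(G)] ≥ n − E[|E(G)|] = 121 − 12 = 109.
Numerically: ≈ 109.00000.
(This is only a lower bound; the true E[α(G)] may be larger.)

E[α(G)] ≥ 109 ≈ 109.00000.


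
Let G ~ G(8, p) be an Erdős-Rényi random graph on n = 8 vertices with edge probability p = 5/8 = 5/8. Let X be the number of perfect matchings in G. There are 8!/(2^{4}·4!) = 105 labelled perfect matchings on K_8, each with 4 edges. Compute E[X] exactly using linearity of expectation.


K_8 has 8!/(2^{4}·4!) = 105 labelled perfect matchings.
For each such perfect matching H, let X_H = 1 if all 4 edges of H are present in G. Then P[X_H = 1] = p^{4} = (5/8)^{4} = 625/4096.
Summing the indicators: E[X] = Σ_H E[X_H] = 105 · p^{4} = 105 · 625/4096 = 65625/4096.
Numerically: E[X] ≈ 16.02.

E[X] = 105 · (5/8)^{4} = 65625/4096 ≈ 16.02.


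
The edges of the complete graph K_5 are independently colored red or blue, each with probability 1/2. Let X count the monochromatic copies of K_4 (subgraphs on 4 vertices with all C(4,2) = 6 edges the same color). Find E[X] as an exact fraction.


Let X = Σ_S X_S over the C(5, 4) = 5 subsets S of size 4, where X_S = 1 if the K_4 on S is monochromatic.
For a fixed S, the K_4 on S has C(4, 2) = 6 edges. P[all 6 edges red] = (1/2)^6, and likewise for blue, so P[monochromatic] = 2·(1/2)^6 = 2^{1 − 6} = 1/32.
By linearity of expectation: E[X] = C(5, 4) · 2^{1 − 6} = 5 · 1/32 = 5/32.
Numerically: E[X] ≈ 0.1562.

E[X] = C(5,4)·2^(1−C(4,2)) = 5/32 ≈ 0.1562.


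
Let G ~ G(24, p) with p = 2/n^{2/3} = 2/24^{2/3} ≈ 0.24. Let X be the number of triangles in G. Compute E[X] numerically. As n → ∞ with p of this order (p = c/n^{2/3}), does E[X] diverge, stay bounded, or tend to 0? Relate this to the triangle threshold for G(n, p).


Number of potential triangles: C(24, 3) = 2024.
Each occurs with probability p³ ≈ (0.24)³ ≈ 1.38889e-02.
By linearity: E[X] = C(24, 3)·p³ ≈ 2024 · 1.38889e-02 ≈ 28.111.
Since α = 2/3 < 1, p = c/n^{2/3} ≫ 1/n is above the triangle threshold p ~ 1/n. Asymptotically E[X] ~ (c³/6)·n^{3(1−α)} = (2³/6)·n^{1} → ∞; triangles are abundant w.h.p.

E[X] ≈ 28.111; in regime p = Θ(1/n^{2/3}) E[X] diverges (above the triangle threshold p ~ 1/n).


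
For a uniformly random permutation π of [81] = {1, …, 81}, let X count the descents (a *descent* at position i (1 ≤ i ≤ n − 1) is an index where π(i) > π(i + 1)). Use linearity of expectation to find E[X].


Write X = Σ X_I over i = 1, …, 80, with X_I the indicator of one descent.
There are 80 indicators.
For each fixed i, the pair (π(i), π(i+1)) is a uniformly random ordered pair of distinct values from {1, …, 81}; by symmetry P[π(i) > π(i+1)] = 1/2.
By linearity: E[X] = 80 · (1/2) = (81 − 1) · (1/2) = 40 ≈ 40.000.

E[X] = 40 = 40.000.


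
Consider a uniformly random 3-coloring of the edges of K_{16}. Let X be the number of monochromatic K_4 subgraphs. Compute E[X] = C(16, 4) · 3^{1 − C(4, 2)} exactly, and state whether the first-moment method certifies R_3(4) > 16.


E[X] = C(16, 4) · 3^{1 − 6} = 1820 · 3^{−5} = 1820/243.
As a reduced fraction: E[X] = 1820/243 ≈ 7.489712.
Is E[X] < 1? NO.
Since E[X] ≥ 1, the first-moment bound is inconclusive at n = 16; it does NOT by itself certify R_3(4) > 16.

E[X] = 1820/243 ≈ 7.489712; E[X] ≥ 1; first-moment method inconclusive here.


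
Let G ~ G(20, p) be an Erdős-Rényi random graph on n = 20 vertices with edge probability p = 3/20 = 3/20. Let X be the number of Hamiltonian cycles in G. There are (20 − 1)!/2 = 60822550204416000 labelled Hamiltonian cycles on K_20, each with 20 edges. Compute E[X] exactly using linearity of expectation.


K_20 has (20 − 1)!/2 = 60822550204416000 labelled Hamiltonian cycles.
For each such Hamiltonian cycle H, let X_H = 1 if all 20 edges of H are present in G. Then P[X_H = 1] = p^{20} = (3/20)^{20} = 3486784401/104857600000000000000000000.
By linearity of expectation: E[X] = Σ_H E[X_H] = 60822550204416000 · p^{20} = 60822550204416000 · 3486784401/104857600000000000000000000 = 51776152168407487821/25600000000000000000.
Numerically: E[X] ≈ 2.0225.

E[X] = 60822550204416000 · (3/20)^{20} = 51776152168407487821/25600000000000000000 ≈ 2.0225.


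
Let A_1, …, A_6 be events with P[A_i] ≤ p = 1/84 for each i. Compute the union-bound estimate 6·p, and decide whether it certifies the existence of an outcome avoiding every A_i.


Union bound: P[∪_{i=1}^{6} A_i] ≤ Σ_i P[A_i] ≤ 6·p = 6·(1/84) = 1/14.
Numerically: 1/14 ≈ 0.071429.
Is 1/14 < 1? YES.
Since P[∪ A_i] ≤ 1/14 < 1, the complement has P[∩ A_i^c] ≥ 1 − 1/14 = 13/14 > 0, so some outcome avoids every A_i.

6·p = 1/14 ≈ 0.071429; existence CERTIFIED by the union bound.


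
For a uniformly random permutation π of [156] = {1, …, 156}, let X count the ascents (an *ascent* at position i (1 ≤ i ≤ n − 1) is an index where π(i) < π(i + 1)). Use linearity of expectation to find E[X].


Write X = Σ X_I over i = 1, …, 155, with X_I the indicator of one ascent.
There are 155 indicators.
For each fixed i, the pair (π(i), π(i+1)) is a uniformly random ordered pair of distinct values from {1, …, 156}; by symmetry P[π(i) < π(i+1)] = 1/2.
By linearity: E[X] = 155 · (1/2) = (156 − 1) · (1/2) = 155/2 ≈ 77.50000.

E[X] = 155/2 = 77.50000.


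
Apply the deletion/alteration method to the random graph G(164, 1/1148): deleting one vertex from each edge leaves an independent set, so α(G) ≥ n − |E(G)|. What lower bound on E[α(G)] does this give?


E[|E(G)|] = C(164, 2)·p = 13366 · (1/1148) = 163/14.
E[α(G)] ≥ n − E[|E(G)|] = 164 − 163/14 = 2133/14.
Numerically: ≈ 152.3571.
(This is only a lower bound; the true E[α(G)] may be larger.)

E[α(G)] ≥ 2133/14 ≈ 152.3571.


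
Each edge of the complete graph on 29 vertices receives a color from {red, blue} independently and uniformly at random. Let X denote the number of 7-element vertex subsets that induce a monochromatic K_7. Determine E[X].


Let X = Σ_S X_S over the C(29, 7) = 1560780 subsets S of size 7, where X_S = 1 if the K_7 on S is monochromatic.
For a fixed S, the K_7 on S has C(7, 2) = 21 edges. P[all 21 edges red] = (1/2)^21, and likewise for blue, so P[monochromatic] = 2·(1/2)^21 = 2^{1 − 21} = 1/1048576.
By linearity: E[X] = C(29, 7) · 2^{1 − 21} = 1560780 · 1/1048576 = 390195/262144.
Numerically: E[X] ≈ 1.488.

E[X] = C(29,7)·2^(1−C(7,2)) = 390195/262144 ≈ 1.488.


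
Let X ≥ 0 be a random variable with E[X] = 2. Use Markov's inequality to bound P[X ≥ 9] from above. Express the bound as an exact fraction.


μ = E[X] = 2, a = 9.
Markov: P[X ≥ 9] ≤ μ/a = (2)/9 = 2/9.
Numerically: ≈ 0.22222.
(Since a = 9 > μ = 2.00000, the bound 2/9 is < 1 and informative.)

P[X ≥ 9] ≤ 2/9 ≈ 0.22222.


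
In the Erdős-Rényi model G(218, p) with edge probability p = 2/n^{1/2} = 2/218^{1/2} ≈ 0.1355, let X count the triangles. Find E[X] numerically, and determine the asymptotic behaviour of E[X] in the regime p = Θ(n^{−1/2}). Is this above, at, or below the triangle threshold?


Number of potential triangles: C(218, 3) = 1703016.
Each occurs with probability p³ ≈ (0.1355)³ ≈ 2.485451e-03.
By linearity: E[X] = C(218, 3)·p³ ≈ 1703016 · 2.485451e-03 ≈ 4232.7632.
Since α = 1/2 < 1, p = c/n^{1/2} ≫ 1/n is above the triangle threshold p ~ 1/n. Asymptotically E[X] ~ (c³/6)·n^{3(1−α)} = (2³/6)·n^{1.5} → ∞; triangles are abundant w.h.p.

E[X] ≈ 4232.7632; in regime p = Θ(1/n^{1/2}) E[X] diverges (above the triangle threshold p ~ 1/n).


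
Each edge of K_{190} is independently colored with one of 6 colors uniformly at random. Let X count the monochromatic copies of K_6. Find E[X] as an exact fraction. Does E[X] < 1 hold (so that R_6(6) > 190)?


E[X] = C(190, 6) · 6^{1 − 15} = 60334683255 · 6^{−14} = 60334683255/78364164096.
As a reduced fraction: E[X] = 6703853695/8707129344 ≈ 0.7699.
Is E[X] < 1? YES.
Since E[X] < 1, there exists a 6-coloring of K_{190} with no monochromatic K_6; hence R_6(6) > 190.

E[X] = 6703853695/8707129344 ≈ 0.7699; E[X] < 1, so R_6(6) > 190.


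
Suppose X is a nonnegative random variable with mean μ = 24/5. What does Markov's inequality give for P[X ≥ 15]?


μ = E[X] = 24/5, a = 15.
Markov: P[X ≥ 15] ≤ μ/a = (24/5)/15 = 8/25.
Numerically: ≈ 0.32000.
(Since a = 15 > μ = 4.80000, the bound 8/25 is < 1 and informative.)

P[X ≥ 15] ≤ 8/25 ≈ 0.32000.


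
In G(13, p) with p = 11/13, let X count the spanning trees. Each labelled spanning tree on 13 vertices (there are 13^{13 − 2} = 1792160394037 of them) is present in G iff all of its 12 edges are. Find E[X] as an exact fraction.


K_13 has 13^{13 − 2} = 1792160394037 labelled spanning trees.
For each such spanning tree H, let X_H = 1 if all 12 edges of H are present in G. Then P[X_H = 1] = p^{12} = (11/13)^{12} = 3138428376721/23298085122481.
By linearity of expectation: E[X] = Σ_H E[X_H] = 1792160394037 · p^{12} = 1792160394037 · 3138428376721/23298085122481 = 3138428376721/13.
Numerically: E[X] ≈ 2.4142e+11.

E[X] = 1792160394037 · (11/13)^{12} = 3138428376721/13 ≈ 2.4142e+11.


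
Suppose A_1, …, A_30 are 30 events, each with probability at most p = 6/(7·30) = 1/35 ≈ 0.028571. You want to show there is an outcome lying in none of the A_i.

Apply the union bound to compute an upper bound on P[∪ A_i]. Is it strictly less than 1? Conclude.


Union bound: P[∪_{i=1}^{30} A_i] ≤ Σ_i P[A_i] ≤ 30·p = 30·(1/35) = 6/7.
Numerically: 6/7 ≈ 0.857143.
Is 6/7 < 1? YES.
Since P[∪ A_i] ≤ 6/7 < 1, the complement has P[∩ A_i^c] ≥ 1 − 6/7 = 1/7 > 0, so some outcome avoids every A_i.

30·p = 6/7 ≈ 0.857143; existence CERTIFIED by the union bound.


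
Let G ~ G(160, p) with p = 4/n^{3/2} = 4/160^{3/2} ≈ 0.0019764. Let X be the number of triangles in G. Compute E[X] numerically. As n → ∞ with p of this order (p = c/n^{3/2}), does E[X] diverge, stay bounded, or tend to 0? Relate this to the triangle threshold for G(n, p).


Number of potential triangles: C(160, 3) = 669920.
Each occurs with probability p³ ≈ (0.0019764)³ ≈ 7.7204044e-09.
By linearity: E[X] = C(160, 3)·p³ ≈ 669920 · 7.7204044e-09 ≈ 0.00517.
Since α = 3/2 > 1, p = c/n^{3/2} = o(1/n) is below the triangle threshold p ~ 1/n. Asymptotically E[X] ~ (c³/6)·n^{3(1−α)} = (4³/6)·n^{-1.5} → 0, so by Markov's inequality G has no triangles w.h.p.

E[X] ≈ 0.00517; in regime p = Θ(1/n^{3/2}) E[X] tends to 0 (below the triangle threshold p ~ 1/n).


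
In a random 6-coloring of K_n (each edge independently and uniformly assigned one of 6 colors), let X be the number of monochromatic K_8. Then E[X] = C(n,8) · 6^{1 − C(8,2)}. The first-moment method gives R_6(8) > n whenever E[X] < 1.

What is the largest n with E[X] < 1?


We need C(n, 8) · 6^{1 − 28} < 1, i.e. C(n, 8) < 6^{28 − 1} = 1023490369077469249536.
Check values of n near the boundary:
  n = 1590: C(1590, 8) = 995397314198933813310; 995397314198933813310 < 1023490369077469249536? YES
  n = 1591: C(1591, 8) = 1000427749141189953870; 1000427749141189953870 < 1023490369077469249536? YES
  n = 1592: C(1592, 8) = 1005480414540892933435; 1005480414540892933435 < 1023490369077469249536? YES
  n = 1593: C(1593, 8) = 1010555394551193970323; 1010555394551193970323 < 1023490369077469249536? YES
  n = 1594: C(1594, 8) = 1015652773590544255167; 1015652773590544255167 < 1023490369077469249536? YES
  n = 1595: C(1595, 8) = 1020772636343363633895; 1020772636343363633895 < 1023490369077469249536? YES
  n = 1596: C(1596, 8) = 1025915067760710553965; 1025915067760710553965 < 1023490369077469249536? NO
  n = 1597: C(1597, 8) = 1031080153060953275445; 1031080153060953275445 < 1023490369077469249536? NO
The largest n with C(n, 8) < 1023490369077469249536 is n = 1595 (where E[X] = 113419181815929292655/113721152119718805504 ≈ 0.99734). Hence R_6(8) > 1595, i.e. R_6(8) ≥ 1596.

Largest n = 1595; hence R_6(8) > 1595.


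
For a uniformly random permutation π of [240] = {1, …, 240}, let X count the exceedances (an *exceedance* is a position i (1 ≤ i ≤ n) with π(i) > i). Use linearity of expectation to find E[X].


Write X = Σ_{i=1}^{240} X_i, where X_i = 1_{π(i) > i}.
For each fixed i, π(i) is uniform over {1, …, 240} (marginal of a uniform permutation), so P[π(i) > i] = (n − i)/n. Summing: Σ_{i=1}^{240} (n − i)/n = (0 + 1 + … + 239)/240 = 240(240 − 1)/(2·240) = (240 − 1)/2.
Hence E[X] = Σ_{i=1}^{240} (240 − i)/240 = 239/2 ≈ 119.5000.

E[X] = 239/2 = 119.5000.


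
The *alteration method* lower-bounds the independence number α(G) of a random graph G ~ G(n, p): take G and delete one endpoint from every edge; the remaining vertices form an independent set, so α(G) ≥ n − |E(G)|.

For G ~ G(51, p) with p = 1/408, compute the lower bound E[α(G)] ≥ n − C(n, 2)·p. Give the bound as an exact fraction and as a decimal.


E[|E(G)|] = C(51, 2)·p = 1275 · (1/408) = 25/8.
E[α(G)] ≥ n − E[|E(G)|] = 51 − 25/8 = 383/8.
Numerically: ≈ 47.875000.
(This is only a lower bound; the true E[α(G)] may be larger.)

E[α(G)] ≥ 383/8 ≈ 47.875000.


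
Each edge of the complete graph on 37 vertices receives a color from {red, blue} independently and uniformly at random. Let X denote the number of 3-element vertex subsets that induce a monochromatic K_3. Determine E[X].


Let X = Σ_S X_S over the C(37, 3) = 7770 subsets S of size 3, where X_S = 1 if the K_3 on S is monochromatic.
For a fixed S, the K_3 on S has C(3, 2) = 3 edges. P[all 3 edges red] = (1/2)^3, and likewise for blue, so P[monochromatic] = 2·(1/2)^3 = 2^{1 − 3} = 1/4.
By linearity of expectation: E[X] = C(37, 3) · 2^{1 − 3} = 7770 · 1/4 = 3885/2.
Numerically: E[X] ≈ 1942.500000.

E[X] = C(37,3)·2^(1−C(3,2)) = 3885/2 ≈ 1942.500000.


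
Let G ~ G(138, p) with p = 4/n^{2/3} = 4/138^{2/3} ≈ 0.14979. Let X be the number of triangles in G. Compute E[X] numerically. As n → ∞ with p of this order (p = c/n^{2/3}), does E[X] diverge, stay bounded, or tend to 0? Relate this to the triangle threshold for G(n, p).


Number of potential triangles: C(138, 3) = 428536.
Each occurs with probability p³ ≈ (0.14979)³ ≈ 3.3606385e-03.
By linearity: E[X] = C(138, 3)·p³ ≈ 428536 · 3.3606385e-03 ≈ 1440.15459.
Since α = 2/3 < 1, p = c/n^{2/3} ≫ 1/n is above the triangle threshold p ~ 1/n. Asymptotically E[X] ~ (c³/6)·n^{3(1−α)} = (4³/6)·n^{1} → ∞; triangles are abundant w.h.p.

E[X] ≈ 1440.15459; in regime p = Θ(1/n^{2/3}) E[X] diverges (above the triangle threshold p ~ 1/n).


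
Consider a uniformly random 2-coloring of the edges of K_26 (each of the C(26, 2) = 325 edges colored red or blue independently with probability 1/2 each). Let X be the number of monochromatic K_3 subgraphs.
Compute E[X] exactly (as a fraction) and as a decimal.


Let X = Σ_S X_S over the C(26, 3) = 2600 subsets S of size 3, where X_S = 1 if the K_3 on S is monochromatic.
For a fixed S, the K_3 on S has C(3, 2) = 3 edges. P[all 3 edges red] = (1/2)^3, and likewise for blue, so P[monochromatic] = 2·(1/2)^3 = 2^{1 − 3} = 1/4.
By linearity of expectation: E[X] = C(26, 3) · 2^{1 − 3} = 2600 · 1/4 = 650.
Numerically: E[X] ≈ 650.00000.

E[X] = C(26,3)·2^(1−C(3,2)) = 650 ≈ 650.00000.


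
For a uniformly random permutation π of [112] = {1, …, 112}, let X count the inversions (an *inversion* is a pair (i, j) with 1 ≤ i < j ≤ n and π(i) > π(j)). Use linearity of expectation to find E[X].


Write X = Σ X_I over the C(112, 2) = 6216 pairs i < j, with X_I the indicator of one inversion.
There are 6216 indicators.
For each fixed pair i < j, the values π(i) and π(j) are two distinct elements of {1, …, 112} in uniformly random order; by symmetry P[π(i) > π(j)] = 1/2.
By linearity: E[X] = 6216 · (1/2) = C(112, 2) · (1/2) = 6216/2 = 3108 ≈ 3108.00000.

E[X] = 3108 = 3108.00000.


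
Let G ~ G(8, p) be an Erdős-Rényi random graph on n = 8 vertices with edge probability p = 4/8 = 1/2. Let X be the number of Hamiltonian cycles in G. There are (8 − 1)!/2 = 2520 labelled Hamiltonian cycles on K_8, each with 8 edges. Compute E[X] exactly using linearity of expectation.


K_8 has (8 − 1)!/2 = 2520 labelled Hamiltonian cycles.
For each such Hamiltonian cycle H, let X_H = 1 if all 8 edges of H are present in G. Then P[X_H = 1] = p^{8} = (1/2)^{8} = 1/256.
By linearity of expectation: E[X] = Σ_H E[X_H] = 2520 · p^{8} = 2520 · 1/256 = 315/32.
Numerically: E[X] ≈ 9.844.

E[X] = 2520 · (1/2)^{8} = 315/32 ≈ 9.844.


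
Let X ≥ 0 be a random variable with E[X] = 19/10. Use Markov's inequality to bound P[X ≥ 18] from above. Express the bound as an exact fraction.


μ = E[X] = 19/10, a = 18.
Markov: P[X ≥ 18] ≤ μ/a = (19/10)/18 = 19/180.
Numerically: ≈ 0.105556.
(Since a = 18 > μ = 1.900000, the bound 19/180 is < 1 and informative.)

P[X ≥ 18] ≤ 19/180 ≈ 0.105556.


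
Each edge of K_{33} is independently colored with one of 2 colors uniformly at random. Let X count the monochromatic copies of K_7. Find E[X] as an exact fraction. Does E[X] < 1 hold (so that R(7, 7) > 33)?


E[X] = C(33, 7) · 2^{1 − 21} = 4272048 · 2^{−20} = 4272048/1048576.
As a reduced fraction: E[X] = 267003/65536 ≈ 4.07414.
Is E[X] < 1? NO.
Since E[X] ≥ 1, the first-moment bound is inconclusive at n = 33; it does NOT by itself certify R(7, 7) > 33.

E[X] = 267003/65536 ≈ 4.07414; E[X] ≥ 1; first-moment method inconclusive here.


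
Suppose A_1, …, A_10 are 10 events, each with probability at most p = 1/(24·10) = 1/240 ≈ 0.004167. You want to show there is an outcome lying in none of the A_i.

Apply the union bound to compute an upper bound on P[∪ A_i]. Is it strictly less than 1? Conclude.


Union bound: P[∪_{i=1}^{10} A_i] ≤ Σ_i P[A_i] ≤ 10·p = 10·(1/240) = 1/24.
Numerically: 1/24 ≈ 0.041667.
Is 1/24 < 1? YES.
Since P[∪ A_i] ≤ 1/24 < 1, the complement has P[∩ A_i^c] ≥ 1 − 1/24 = 23/24 > 0, so some outcome avoids every A_i.

10·p = 1/24 ≈ 0.041667; existence CERTIFIED by the union bound.


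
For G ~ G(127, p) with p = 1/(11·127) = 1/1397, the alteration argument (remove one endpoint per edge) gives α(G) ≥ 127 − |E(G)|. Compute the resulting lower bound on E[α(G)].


E[|E(G)|] = C(127, 2)·p = 8001 · (1/1397) = 63/11.
E[α(G)] ≥ n − E[|E(G)|] = 127 − 63/11 = 1334/11.
Numerically: ≈ 121.2727.
(This is only a lower bound; the true E[α(G)] may be larger.)

E[α(G)] ≥ 1334/11 ≈ 121.2727.


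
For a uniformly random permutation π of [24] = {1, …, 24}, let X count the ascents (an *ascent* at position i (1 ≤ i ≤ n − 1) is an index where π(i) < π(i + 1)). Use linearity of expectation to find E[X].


Write X = Σ X_I over i = 1, …, 23, with X_I the indicator of one ascent.
There are 23 indicators.
For each fixed i, the pair (π(i), π(i+1)) is a uniformly random ordered pair of distinct values from {1, …, 24}; by symmetry P[π(i) < π(i+1)] = 1/2.
By linearity: E[X] = 23 · (1/2) = (24 − 1) · (1/2) = 23/2 ≈ 11.50000.

E[X] = 23/2 = 11.50000.


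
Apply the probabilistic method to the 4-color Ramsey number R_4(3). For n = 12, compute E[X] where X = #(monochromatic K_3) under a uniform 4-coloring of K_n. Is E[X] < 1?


E[X] = C(12, 3) · 4^{1 − 3} = 220 · 4^{−2} = 220/16.
As a reduced fraction: E[X] = 55/4 ≈ 13.750.
Is E[X] < 1? NO.
Since E[X] ≥ 1, the first-moment bound is inconclusive at n = 12; it does NOT by itself certify R_4(3) > 12.

E[X] = 55/4 ≈ 13.750; E[X] ≥ 1; first-moment method inconclusive here.


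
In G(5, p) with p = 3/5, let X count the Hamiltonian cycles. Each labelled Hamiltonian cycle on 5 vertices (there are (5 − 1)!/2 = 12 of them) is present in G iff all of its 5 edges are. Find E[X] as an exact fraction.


K_5 has (5 − 1)!/2 = 12 labelled Hamiltonian cycles.
For each such Hamiltonian cycle H, let X_H = 1 if all 5 edges of H are present in G. Then P[X_H = 1] = p^{5} = (3/5)^{5} = 243/3125.
By linearity: E[X] = Σ_H E[X_H] = 12 · p^{5} = 12 · 243/3125 = 2916/3125.
Numerically: E[X] ≈ 0.9331.

E[X] = 12 · (3/5)^{5} = 2916/3125 ≈ 0.9331.


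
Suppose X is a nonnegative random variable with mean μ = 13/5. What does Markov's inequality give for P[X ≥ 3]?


μ = E[X] = 13/5, a = 3.
Markov: P[X ≥ 3] ≤ μ/a = (13/5)/3 = 13/15.
Numerically: ≈ 0.86667.
(Since a = 3 > μ = 2.60000, the bound 13/15 is < 1 and informative.)

P[X ≥ 3] ≤ 13/15 ≈ 0.86667.


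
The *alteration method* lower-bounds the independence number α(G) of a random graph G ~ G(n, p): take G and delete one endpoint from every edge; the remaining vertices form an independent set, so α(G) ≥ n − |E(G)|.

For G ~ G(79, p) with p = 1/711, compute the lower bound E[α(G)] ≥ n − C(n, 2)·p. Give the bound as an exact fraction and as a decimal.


E[|E(G)|] = C(79, 2)·p = 3081 · (1/711) = 13/3.
E[α(G)] ≥ n − E[|E(G)|] = 79 − 13/3 = 224/3.
Numerically: ≈ 74.666667.
(This is only a lower bound; the true E[α(G)] may be larger.)

E[α(G)] ≥ 224/3 ≈ 74.666667.


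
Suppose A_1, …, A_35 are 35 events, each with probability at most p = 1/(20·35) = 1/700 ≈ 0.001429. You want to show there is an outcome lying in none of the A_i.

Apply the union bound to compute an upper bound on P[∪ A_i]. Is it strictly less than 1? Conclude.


Union bound: P[∪_{i=1}^{35} A_i] ≤ Σ_i P[A_i] ≤ 35·p = 35·(1/700) = 1/20.
Numerically: 1/20 ≈ 0.050000.
Is 1/20 < 1? YES.
Since P[∪ A_i] ≤ 1/20 < 1, the complement has P[∩ A_i^c] ≥ 1 − 1/20 = 19/20 > 0, so some outcome avoids every A_i.

35·p = 1/20 ≈ 0.050000; existence CERTIFIED by the union bound.


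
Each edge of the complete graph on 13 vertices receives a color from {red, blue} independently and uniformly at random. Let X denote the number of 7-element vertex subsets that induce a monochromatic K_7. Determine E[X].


Let X = Σ_S X_S over the C(13, 7) = 1716 subsets S of size 7, where X_S = 1 if the K_7 on S is monochromatic.
For a fixed S, the K_7 on S has C(7, 2) = 21 edges. P[all 21 edges red] = (1/2)^21, and likewise for blue, so P[monochromatic] = 2·(1/2)^21 = 2^{1 − 21} = 1/1048576.
Summing: E[X] = C(13, 7) · 2^{1 − 21} = 1716 · 1/1048576 = 429/262144.
Numerically: E[X] ≈ 0.001637.

E[X] = C(13,7)·2^(1−C(7,2)) = 429/262144 ≈ 0.001637.


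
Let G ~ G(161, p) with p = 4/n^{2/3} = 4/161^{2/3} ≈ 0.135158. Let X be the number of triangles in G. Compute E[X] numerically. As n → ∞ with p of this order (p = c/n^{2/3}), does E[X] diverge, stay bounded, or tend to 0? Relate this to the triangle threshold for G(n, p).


Number of potential triangles: C(161, 3) = 682640.
Each occurs with probability p³ ≈ (0.135158)³ ≈ 2.46904055e-03.
By linearity: E[X] = C(161, 3)·p³ ≈ 682640 · 2.46904055e-03 ≈ 1685.465839.
Since α = 2/3 < 1, p = c/n^{2/3} ≫ 1/n is above the triangle threshold p ~ 1/n. Asymptotically E[X] ~ (c³/6)·n^{3(1−α)} = (4³/6)·n^{1} → ∞; triangles are abundant w.h.p.

E[X] ≈ 1685.465839; in regime p = Θ(1/n^{2/3}) E[X] diverges (above the triangle threshold p ~ 1/n).


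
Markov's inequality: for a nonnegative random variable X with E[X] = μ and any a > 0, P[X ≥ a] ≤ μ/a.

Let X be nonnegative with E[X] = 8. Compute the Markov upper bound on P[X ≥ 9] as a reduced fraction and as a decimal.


μ = E[X] = 8, a = 9.
Markov: P[X ≥ 9] ≤ μ/a = (8)/9 = 8/9.
Numerically: ≈ 0.8889.
(Since a = 9 > μ = 8.0000, the bound 8/9 is < 1 and informative.)

P[X ≥ 9] ≤ 8/9 ≈ 0.8889.


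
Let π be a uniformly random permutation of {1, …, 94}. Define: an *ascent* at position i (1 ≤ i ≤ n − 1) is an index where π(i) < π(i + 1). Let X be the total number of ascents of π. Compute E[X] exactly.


Write X = Σ X_I over i = 1, …, 93, with X_I the indicator of one ascent.
There are 93 indicators.
For each fixed i, the pair (π(i), π(i+1)) is a uniformly random ordered pair of distinct values from {1, …, 94}; by symmetry P[π(i) < π(i+1)] = 1/2.
By linearity: E[X] = 93 · (1/2) = (94 − 1) · (1/2) = 93/2 ≈ 46.5000.

E[X] = 93/2 = 46.5000.


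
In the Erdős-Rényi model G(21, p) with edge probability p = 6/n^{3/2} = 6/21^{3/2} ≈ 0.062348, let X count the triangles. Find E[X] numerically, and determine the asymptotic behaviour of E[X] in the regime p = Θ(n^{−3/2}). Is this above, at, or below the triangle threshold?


Number of potential triangles: C(21, 3) = 1330.
Each occurs with probability p³ ≈ (0.062348)³ ≈ 2.4236334e-04.
By linearity: E[X] = C(21, 3)·p³ ≈ 1330 · 2.4236334e-04 ≈ 0.32234.
Since α = 3/2 > 1, p = c/n^{3/2} = o(1/n) is below the triangle threshold p ~ 1/n. Asymptotically E[X] ~ (c³/6)·n^{3(1−α)} = (6³/6)·n^{-1.5} → 0, so by Markov's inequality G has no triangles w.h.p.

E[X] ≈ 0.32234; in regime p = Θ(1/n^{3/2}) E[X] tends to 0 (below the triangle threshold p ~ 1/n).


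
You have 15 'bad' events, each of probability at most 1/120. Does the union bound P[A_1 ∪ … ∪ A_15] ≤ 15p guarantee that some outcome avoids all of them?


Union bound: P[∪_{i=1}^{15} A_i] ≤ Σ_i P[A_i] ≤ 15·p = 15·(1/120) = 1/8.
Numerically: 1/8 ≈ 0.12500.
Is 1/8 < 1? YES.
Since P[∪ A_i] ≤ 1/8 < 1, the complement has P[∩ A_i^c] ≥ 1 − 1/8 = 7/8 > 0, so some outcome avoids every A_i.

15·p = 1/8 ≈ 0.12500; existence CERTIFIED by the union bound.


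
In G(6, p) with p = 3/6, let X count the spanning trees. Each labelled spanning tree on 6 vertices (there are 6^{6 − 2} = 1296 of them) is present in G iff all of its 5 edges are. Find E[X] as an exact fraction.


K_6 has 6^{6 − 2} = 1296 labelled spanning trees.
For each such spanning tree H, let X_H = 1 if all 5 edges of H are present in G. Then P[X_H = 1] = p^{5} = (1/2)^{5} = 1/32.
By linearity: E[X] = Σ_H E[X_H] = 1296 · p^{5} = 1296 · 1/32 = 81/2.
Numerically: E[X] ≈ 40.5.

E[X] = 1296 · (1/2)^{5} = 81/2 ≈ 40.5.


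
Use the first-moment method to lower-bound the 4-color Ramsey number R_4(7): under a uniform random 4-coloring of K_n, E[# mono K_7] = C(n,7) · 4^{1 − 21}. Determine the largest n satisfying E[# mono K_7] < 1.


We need C(n, 7) · 4^{1 − 21} < 1, i.e. C(n, 7) < 4^{21 − 1} = 1099511627776.
Check values of n near the boundary:
  n = 175: C(175, 7) = 883208107275; 883208107275 < 1099511627776? YES
  n = 176: C(176, 7) = 919790691600; 919790691600 < 1099511627776? YES
  n = 177: C(177, 7) = 957664425960; 957664425960 < 1099511627776? YES
  n = 178: C(178, 7) = 996867063280; 996867063280 < 1099511627776? YES
  n = 179: C(179, 7) = 1037437234460; 1037437234460 < 1099511627776? YES
  n = 180: C(180, 7) = 1079414463600; 1079414463600 < 1099511627776? YES
  n = 181: C(181, 7) = 1122839183400; 1122839183400 < 1099511627776? NO
  n = 182: C(182, 7) = 1167752750736; 1167752750736 < 1099511627776? NO
The largest n with C(n, 7) < 1099511627776 is n = 180 (where E[X] = 67463403975/68719476736 ≈ 0.98172). Hence R_4(7) > 180, i.e. R_4(7) ≥ 181.

Largest n = 180; hence R_4(7) > 180.


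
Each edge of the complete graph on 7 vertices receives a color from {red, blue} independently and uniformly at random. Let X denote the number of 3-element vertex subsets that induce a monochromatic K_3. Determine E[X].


Let X = Σ_S X_S over the C(7, 3) = 35 subsets S of size 3, where X_S = 1 if the K_3 on S is monochromatic.
For a fixed S, the K_3 on S has C(3, 2) = 3 edges. P[all 3 edges red] = (1/2)^3, and likewise for blue, so P[monochromatic] = 2·(1/2)^3 = 2^{1 − 3} = 1/4.
By linearity: E[X] = C(7, 3) · 2^{1 − 3} = 35 · 1/4 = 35/4.
Numerically: E[X] ≈ 8.750.

E[X] = C(7,3)·2^(1−C(3,2)) = 35/4 ≈ 8.750.


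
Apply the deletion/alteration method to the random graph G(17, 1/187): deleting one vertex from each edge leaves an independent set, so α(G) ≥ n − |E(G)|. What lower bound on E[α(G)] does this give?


E[|E(G)|] = C(17, 2)·p = 136 · (1/187) = 8/11.
E[α(G)] ≥ n − E[|E(G)|] = 17 − 8/11 = 179/11.
Numerically: ≈ 16.2727.
(This is only a lower bound; the true E[α(G)] may be larger.)

E[α(G)] ≥ 179/11 ≈ 16.2727.


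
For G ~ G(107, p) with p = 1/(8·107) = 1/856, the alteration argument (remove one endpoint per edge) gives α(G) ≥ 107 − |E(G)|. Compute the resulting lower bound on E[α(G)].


E[|E(G)|] = C(107, 2)·p = 5671 · (1/856) = 53/8.
E[α(G)] ≥ n − E[|E(G)|] = 107 − 53/8 = 803/8.
Numerically: ≈ 100.37500.
(This is only a lower bound; the true E[α(G)] may be larger.)

E[α(G)] ≥ 803/8 ≈ 100.37500.


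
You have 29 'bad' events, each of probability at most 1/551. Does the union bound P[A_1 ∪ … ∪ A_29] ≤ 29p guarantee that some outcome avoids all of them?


Union bound: P[∪_{i=1}^{29} A_i] ≤ Σ_i P[A_i] ≤ 29·p = 29·(1/551) = 1/19.
Numerically: 1/19 ≈ 0.0526316.
Is 1/19 < 1? YES.
Since P[∪ A_i] ≤ 1/19 < 1, the complement has P[∩ A_i^c] ≥ 1 − 1/19 = 18/19 > 0, so some outcome avoids every A_i.

29·p = 1/19 ≈ 0.0526316; existence CERTIFIED by the union bound.


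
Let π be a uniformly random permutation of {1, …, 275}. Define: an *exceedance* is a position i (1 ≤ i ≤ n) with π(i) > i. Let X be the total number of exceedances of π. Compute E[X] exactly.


Write X = Σ_{i=1}^{275} X_i, where X_i = 1_{π(i) > i}.
For each fixed i, π(i) is uniform over {1, …, 275} (marginal of a uniform permutation), so P[π(i) > i] = (n − i)/n. Summing: Σ_{i=1}^{275} (n − i)/n = (0 + 1 + … + 274)/275 = 275(275 − 1)/(2·275) = (275 − 1)/2.
Hence E[X] = Σ_{i=1}^{275} (275 − i)/275 = 137 ≈ 137.00000.

E[X] = 137 = 137.00000.


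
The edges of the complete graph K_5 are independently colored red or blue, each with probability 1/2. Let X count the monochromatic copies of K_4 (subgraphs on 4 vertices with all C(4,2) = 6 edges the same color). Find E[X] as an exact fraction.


Let X = Σ_S X_S over the C(5, 4) = 5 subsets S of size 4, where X_S = 1 if the K_4 on S is monochromatic.
For a fixed S, the K_4 on S has C(4, 2) = 6 edges. P[all 6 edges red] = (1/2)^6, and likewise for blue, so P[monochromatic] = 2·(1/2)^6 = 2^{1 − 6} = 1/32.
By linearity: E[X] = C(5, 4) · 2^{1 − 6} = 5 · 1/32 = 5/32.
Numerically: E[X] ≈ 0.156250.

E[X] = C(5,4)·2^(1−C(4,2)) = 5/32 ≈ 0.156250.


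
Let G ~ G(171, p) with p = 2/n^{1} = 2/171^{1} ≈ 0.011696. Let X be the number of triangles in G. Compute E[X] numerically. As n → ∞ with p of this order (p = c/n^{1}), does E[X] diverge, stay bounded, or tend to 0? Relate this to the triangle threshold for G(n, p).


Number of potential triangles: C(171, 3) = 818805.
Each occurs with probability p³ ≈ (0.011696)³ ≈ 1.5999325e-06.
By linearity: E[X] = C(171, 3)·p³ ≈ 818805 · 1.5999325e-06 ≈ 1.31003.
Here α = 1, so p = 2/n is exactly at the triangle threshold p ~ 1/n. Asymptotically E[X] → c³/6 = 2³/6 = 4/3 ≈ 1.33333, a bounded constant. In this regime the triangle count is asymptotically Poisson(c³/6).

E[X] ≈ 1.31003; in regime p = Θ(1/n^{1}) E[X] stays bounded (at the triangle threshold p ~ 1/n).


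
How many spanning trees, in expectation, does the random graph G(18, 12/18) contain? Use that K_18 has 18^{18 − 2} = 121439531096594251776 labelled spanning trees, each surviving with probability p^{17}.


K_18 has 18^{18 − 2} = 121439531096594251776 labelled spanning trees.
For each such spanning tree H, let X_H = 1 if all 17 edges of H are present in G. Then P[X_H = 1] = p^{17} = (2/3)^{17} = 131072/129140163.
By linearity of expectation: E[X] = Σ_H E[X_H] = 121439531096594251776 · p^{17} = 121439531096594251776 · 131072/129140163 = 123256172596690944.
Numerically: E[X] ≈ 1.2326e+17.

E[X] = 121439531096594251776 · (2/3)^{17} = 123256172596690944 ≈ 1.2326e+17.


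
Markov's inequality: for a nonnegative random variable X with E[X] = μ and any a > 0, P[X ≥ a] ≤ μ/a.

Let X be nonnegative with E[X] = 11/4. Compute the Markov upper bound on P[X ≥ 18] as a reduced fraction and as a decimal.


μ = E[X] = 11/4, a = 18.
Markov: P[X ≥ 18] ≤ μ/a = (11/4)/18 = 11/72.
Numerically: ≈ 0.15278.
(Since a = 18 > μ = 2.75000, the bound 11/72 is < 1 and informative.)

P[X ≥ 18] ≤ 11/72 ≈ 0.15278.


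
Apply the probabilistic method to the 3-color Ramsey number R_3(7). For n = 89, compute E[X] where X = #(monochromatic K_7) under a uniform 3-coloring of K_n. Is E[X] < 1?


E[X] = C(89, 7) · 3^{1 − 21} = 6890268572 · 3^{−20} = 6890268572/3486784401.
As a reduced fraction: E[X] = 6890268572/3486784401 ≈ 1.9761.
Is E[X] < 1? NO.
Since E[X] ≥ 1, the first-moment bound is inconclusive at n = 89; it does NOT by itself certify R_3(7) > 89.

E[X] = 6890268572/3486784401 ≈ 1.9761; E[X] ≥ 1; first-moment method inconclusive here.


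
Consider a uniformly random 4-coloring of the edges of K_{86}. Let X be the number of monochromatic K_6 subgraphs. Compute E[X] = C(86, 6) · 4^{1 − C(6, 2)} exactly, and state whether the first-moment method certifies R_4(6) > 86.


E[X] = C(86, 6) · 4^{1 − 15} = 470155077 · 4^{−14} = 470155077/268435456.
As a reduced fraction: E[X] = 470155077/268435456 ≈ 1.751.
Is E[X] < 1? NO.
Since E[X] ≥ 1, the first-moment bound is inconclusive at n = 86; it does NOT by itself certify R_4(6) > 86.

E[X] = 470155077/268435456 ≈ 1.751; E[X] ≥ 1; first-moment method inconclusive here.


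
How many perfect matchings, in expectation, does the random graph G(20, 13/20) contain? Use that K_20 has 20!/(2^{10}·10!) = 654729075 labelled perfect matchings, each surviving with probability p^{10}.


K_20 has 20!/(2^{10}·10!) = 654729075 labelled perfect matchings.
For each such perfect matching H, let X_H = 1 if all 10 edges of H are present in G. Then P[X_H = 1] = p^{10} = (13/20)^{10} = 137858491849/10240000000000.
By linearity: E[X] = Σ_H E[X_H] = 654729075 · p^{10} = 654729075 · 137858491849/10240000000000 = 3610398513967632387/409600000000.
Numerically: E[X] ≈ 8.814e+06.

E[X] = 654729075 · (13/20)^{10} = 3610398513967632387/409600000000 ≈ 8.814e+06.


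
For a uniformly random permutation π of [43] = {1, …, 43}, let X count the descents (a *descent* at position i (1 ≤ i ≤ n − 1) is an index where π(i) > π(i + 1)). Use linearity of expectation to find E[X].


Write X = Σ X_I over i = 1, …, 42, with X_I the indicator of one descent.
There are 42 indicators.
For each fixed i, the pair (π(i), π(i+1)) is a uniformly random ordered pair of distinct values from {1, …, 43}; by symmetry P[π(i) > π(i+1)] = 1/2.
By linearity: E[X] = 42 · (1/2) = (43 − 1) · (1/2) = 21 ≈ 21.000.

E[X] = 21 = 21.000.


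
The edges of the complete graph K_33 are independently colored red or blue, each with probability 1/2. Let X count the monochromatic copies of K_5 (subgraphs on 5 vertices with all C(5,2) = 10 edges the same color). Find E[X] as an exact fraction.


Let X = Σ_S X_S over the C(33, 5) = 237336 subsets S of size 5, where X_S = 1 if the K_5 on S is monochromatic.
For a fixed S, the K_5 on S has C(5, 2) = 10 edges. P[all 10 edges red] = (1/2)^10, and likewise for blue, so P[monochromatic] = 2·(1/2)^10 = 2^{1 − 10} = 1/512.
By linearity of expectation: E[X] = C(33, 5) · 2^{1 − 10} = 237336 · 1/512 = 29667/64.
Numerically: E[X] ≈ 463.5469.

E[X] = C(33,5)·2^(1−C(5,2)) = 29667/64 ≈ 463.5469.


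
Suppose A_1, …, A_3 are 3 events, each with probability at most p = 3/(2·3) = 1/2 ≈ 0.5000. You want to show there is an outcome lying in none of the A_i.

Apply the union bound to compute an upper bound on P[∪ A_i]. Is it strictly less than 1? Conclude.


Union bound: P[∪_{i=1}^{3} A_i] ≤ Σ_i P[A_i] ≤ 3·p = 3·(1/2) = 3/2.
Numerically: 3/2 ≈ 1.5000.
Is 3/2 < 1? NO.
Since the bound 3/2 is ≥ 1, the union bound is uninformative here; it does NOT by itself certify existence.

3·p = 3/2 ≈ 1.5000; existence NOT certified by the union bound.


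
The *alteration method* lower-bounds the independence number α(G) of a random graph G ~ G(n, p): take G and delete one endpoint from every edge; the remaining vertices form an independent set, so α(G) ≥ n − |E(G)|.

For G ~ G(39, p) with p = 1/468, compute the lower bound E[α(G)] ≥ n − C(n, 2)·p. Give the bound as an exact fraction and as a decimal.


E[|E(G)|] = C(39, 2)·p = 741 · (1/468) = 19/12.
E[α(G)] ≥ n − E[|E(G)|] = 39 − 19/12 = 449/12.
Numerically: ≈ 37.416667.
(This is only a lower bound; the true E[α(G)] may be larger.)

E[α(G)] ≥ 449/12 ≈ 37.416667.


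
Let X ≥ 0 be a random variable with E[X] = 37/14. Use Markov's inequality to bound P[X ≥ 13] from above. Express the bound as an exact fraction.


μ = E[X] = 37/14, a = 13.
Markov: P[X ≥ 13] ≤ μ/a = (37/14)/13 = 37/182.
Numerically: ≈ 0.20330.
(Since a = 13 > μ = 2.64286, the bound 37/182 is < 1 and informative.)

P[X ≥ 13] ≤ 37/182 ≈ 0.20330.


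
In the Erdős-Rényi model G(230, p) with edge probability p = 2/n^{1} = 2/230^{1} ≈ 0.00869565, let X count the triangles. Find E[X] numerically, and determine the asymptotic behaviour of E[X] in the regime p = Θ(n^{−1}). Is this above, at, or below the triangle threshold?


Number of potential triangles: C(230, 3) = 2001460.
Each occurs with probability p³ ≈ (0.00869565)³ ≈ 6.57516232e-07.
By linearity: E[X] = C(230, 3)·p³ ≈ 2001460 · 6.57516232e-07 ≈ 1.315992.
Here α = 1, so p = 2/n is exactly at the triangle threshold p ~ 1/n. Asymptotically E[X] → c³/6 = 2³/6 = 4/3 ≈ 1.333333, a bounded constant. In this regime the triangle count is asymptotically Poisson(c³/6).

E[X] ≈ 1.315992; in regime p = Θ(1/n^{1}) E[X] stays bounded (at the triangle threshold p ~ 1/n).


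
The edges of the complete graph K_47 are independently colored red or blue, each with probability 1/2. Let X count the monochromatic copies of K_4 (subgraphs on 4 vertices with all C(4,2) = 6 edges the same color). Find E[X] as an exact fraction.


Let X = Σ_S X_S over the C(47, 4) = 178365 subsets S of size 4, where X_S = 1 if the K_4 on S is monochromatic.
For a fixed S, the K_4 on S has C(4, 2) = 6 edges. P[all 6 edges red] = (1/2)^6, and likewise for blue, so P[monochromatic] = 2·(1/2)^6 = 2^{1 − 6} = 1/32.
By linearity of expectation: E[X] = C(47, 4) · 2^{1 − 6} = 178365 · 1/32 = 178365/32.
Numerically: E[X] ≈ 5573.906250.

E[X] = C(47,4)·2^(1−C(4,2)) = 178365/32 ≈ 5573.906250.
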